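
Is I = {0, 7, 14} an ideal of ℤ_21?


Check ideal conditions for I = {0, 7, 14} in ℤ_21:
(1) I is an additive subgroup? Yes
(2) For r ∈ ℤ_21 and a ∈ I: r·a ∈ I? Yes

Yes, I is an ideal of ℤ_21


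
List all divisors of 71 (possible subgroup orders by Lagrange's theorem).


Lagrange's theorem: |H| divides |G|
|G| = 71
Divisors of 71: 1, 71

Possible subgroup orders: {1, 71}


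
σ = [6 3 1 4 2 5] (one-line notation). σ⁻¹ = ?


To find σ⁻¹, swap domain and range:
σ(1) = 6 → σ⁻¹(6) = 1
σ(2) = 3 → σ⁻¹(3) = 2
σ(3) = 1 → σ⁻¹(1) = 3
σ(4) = 4 → σ⁻¹(4) = 4
σ(5) = 2 → σ⁻¹(2) = 5
σ(6) = 5 → σ⁻¹(5) = 6

σ⁻¹ = [3 5 2 4 6 1]


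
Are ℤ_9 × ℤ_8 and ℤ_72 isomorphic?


Comparing ℤ_9 × ℤ_8 and ℤ_72:
gcd(9,8) = 1, so ℤ_9 × ℤ_8 ≅ ℤ_72 (CRT)

Yes, ℤ_9 × ℤ_8 ≅ ℤ_72


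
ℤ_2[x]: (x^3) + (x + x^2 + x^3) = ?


Add coefficients mod 2:
x^0: 0 + 0 = 0 (mod 2)
x^1: 0 + 1 = 1 (mod 2)
x^2: 0 + 1 = 1 (mod 2)
x^3: 1 + 1 = 0 (mod 2)
Result: x + x^2

f + g = x + x^2


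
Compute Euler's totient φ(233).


Factor n: 233 = 233
φ(n) = n · ∏(1 - 1/p) over distinct primes p | n
φ(233) = 233 · (1 - 1/233) = 232

φ(233) = 232


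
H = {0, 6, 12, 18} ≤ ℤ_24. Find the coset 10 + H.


10 + H = {10 + h (mod 24) : h ∈ H}
10+0=10, 10+6=16, 10+12=22, 10+18=4
10 + H = {4, 10, 16, 22} = 4 + H

10 + H = {4, 10, 16, 22}


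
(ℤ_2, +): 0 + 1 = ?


Operation: addition mod 2
0 + 1 = (a + b) mod 2 with a = 0, b = 1

0 + 1 = 1


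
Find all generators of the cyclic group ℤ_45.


g generates ℤ_n iff gcd(g,n) = 1
Prime factors of 45: 3, 5
Generators are g ∈ {1,...,44} not divisible by any of these primes.
Generators: {1, 2, 4, 7, 8, 11, 13, 14, 16, 17, 19, 22, 23, 26, 28, 29, 31, 32, 34, 37, 38, 41, 43, 44}
Number of generators = φ(45) = 24

Generators of ℤ_45 = {1, 2, 4, 7, 8, 11, 13, 14, 16, 17, 19, 22, 23, 26, 28, 29, 31, 32, 34, 37, 38, 41, 43, 44}


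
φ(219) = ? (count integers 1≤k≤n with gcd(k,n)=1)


Factor n: 219 = 3 × 73
φ(n) = n · ∏(1 - 1/p) over distinct primes p | n
φ(219) = 219 · (1 - 1/3) · (1 - 1/73) = 144

φ(219) = 144


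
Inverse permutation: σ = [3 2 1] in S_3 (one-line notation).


To find σ⁻¹, swap domain and range:
σ(1) = 3 → σ⁻¹(3) = 1
σ(2) = 2 → σ⁻¹(2) = 2
σ(3) = 1 → σ⁻¹(1) = 3

σ⁻¹ = [3 2 1]


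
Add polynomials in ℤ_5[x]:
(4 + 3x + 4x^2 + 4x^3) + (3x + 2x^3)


Add coefficients mod 5:
x^0: 4 + 0 = 4 (mod 5)
x^1: 3 + 3 = 1 (mod 5)
x^2: 4 + 0 = 4 (mod 5)
x^3: 4 + 2 = 1 (mod 5)
Result: 4 + x + 4x^2 + x^3

f + g = 4 + x + 4x^2 + x^3


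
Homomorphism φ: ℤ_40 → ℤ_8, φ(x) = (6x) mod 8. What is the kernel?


Kernel = preimage of identity
ker(φ) = {x ∈ ℤ_40 : 6x ≡ 0 (mod 8)}. Since 8 | 40, φ is well-defined. The kernel is the cyclic subgroup ⟨4⟩ of ℤ_40 (order 10), i.e. {0, 4, 8, 12, 16, 20, 24, 28, 32, 36}

ker(φ) = {0, 4, 8, 12, 16, 20, 24, 28, 32, 36}


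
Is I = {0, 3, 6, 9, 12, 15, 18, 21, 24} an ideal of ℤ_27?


Check ideal conditions for I = {0, 3, 6, 9, 12, 15, 18, 21, 24} in ℤ_27:
(1) I is an additive subgroup? Yes
(2) For r ∈ ℤ_27 and a ∈ I: r·a ∈ I? Yes

Yes, I is an ideal of ℤ_27


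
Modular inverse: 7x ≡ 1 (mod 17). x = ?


Use the extended Euclidean algorithm to write 1 = 7·s + 17·t; then s mod 17 is the inverse.
Euclidean algorithm:
  7 = 0·17 + 7
  17 = 2·7 + 3
  7 = 2·3 + 1
  3 = 3·1 + 0
gcd(7,17) = 1
Back-substitution gives: 7·(5) + 17·(-2) = 1
So 7⁻¹ ≡ 5 ≡ 5 (mod 17)
Check: 7 × 5 = 35 ≡ 1 (mod 17) ✓

7⁻¹ ≡ 5 (mod 17)


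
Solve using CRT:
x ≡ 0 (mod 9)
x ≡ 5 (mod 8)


m₁ = 9, m₂ = 8, gcd = 1, so CRT applies. M = m₁·m₂ = 72
Let M₁ = M/m₁ = 8, M₂ = M/m₂ = 9
Find y₁ ≡ M₁⁻¹ (mod m₁): 8⁻¹ ≡ 8 (mod 9)
Find y₂ ≡ M₂⁻¹ (mod m₂): 9⁻¹ ≡ 1 (mod 8)
x = a₁·M₁·y₁ + a₂·M₂·y₂ = 0·8·8 + 5·9·1 = 45
Reduce mod 72: x ≡ 45
Check: 45 mod 9 = 0 ✓, 45 mod 8 = 5 ✓

x ≡ 45 (mod 72)


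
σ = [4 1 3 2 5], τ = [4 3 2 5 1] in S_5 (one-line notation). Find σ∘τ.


σ∘τ: apply τ first, then σ
1 →τ 4 →σ 2
2 →τ 3 →σ 3
3 →τ 2 →σ 1
4 →τ 5 →σ 5
5 →τ 1 →σ 4

σ∘τ = [2 3 1 5 4]


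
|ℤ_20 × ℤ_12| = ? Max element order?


|ℤ_20 × ℤ_12| = 20 × 12 = 240
Max element order = lcm(20,12) = 60
Cyclic? No (gcd=4)

|ℤ_20×ℤ_12| = 240, max element order = 60


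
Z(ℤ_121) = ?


Z(G) = {g ∈ G | gx = xg for all x ∈ G}
ℤ_121 is abelian, so Z(G) = G

Z(ℤ_121) = ℤ_121


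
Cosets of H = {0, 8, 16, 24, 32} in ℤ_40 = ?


H = {0, 8, 16, 24, 32}, |H| = 5
Number of cosets = |G|/|H| = 40/5 = 8
0 + H = {0, 8, 16, 24, 32}
1 + H = {1, 9, 17, 25, 33}
2 + H = {2, 10, 18, 26, 34}
3 + H = {3, 11, 19, 27, 35}
4 + H = {4, 12, 20, 28, 36}
5 + H = {5, 13, 21, 29, 37}
6 + H = {6, 14, 22, 30, 38}
7 + H = {7, 15, 23, 31, 39}

Cosets: 0+H={0,8,16,24,32}; 1+H={1,9,17,25,33}; 2+H={2,10,18,26,34}; 3+H={3,11,19,27,35}; 4+H={4,12,20,28,36}; 5+H={5,13,21,29,37}; 6+H={6,14,22,30,38}; 7+H={7,15,23,31,39}


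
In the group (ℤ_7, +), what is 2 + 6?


Operation: addition mod 7
2 + 6 = (a + b) mod 7 with a = 2, b = 6

2 + 6 = 1


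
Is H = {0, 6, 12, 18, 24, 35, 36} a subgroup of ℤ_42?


Subgroup test for H = {0, 6, 12, 18, 24, 35, 36} in (ℤ_42, +):
(1) 0 ∈ H? Yes
(2) Closure: for all a,b ∈ H, (a+b) mod 42 ∈ H? No  [counterexample: 6 + 24 = 30 ∉ H]
(3) Inverses: for all a ∈ H, -a mod 42 ∈ H? No

No, H is not a subgroup of ℤ_42


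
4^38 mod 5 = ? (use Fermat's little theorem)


Fermat's little theorem: if p is prime and gcd(a,p)=1, then a^(p-1) ≡ 1 (mod p)
p = 5 is prime, gcd(4,5) = 1
Reduce exponent: 38 mod 4 = 2
So 4^38 ≡ 4^2 (mod 5)
4^2 mod 5 = 1

4^38 ≡ 1 (mod 5)


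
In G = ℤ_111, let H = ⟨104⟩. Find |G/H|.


|⟨104⟩| = n / gcd(104, 111) = 111 / 1 = 111
H is normal (ℤ_111 is abelian).
|G/H| = |G| / |H| = 111 / 111 = 1

|G/H| = 1


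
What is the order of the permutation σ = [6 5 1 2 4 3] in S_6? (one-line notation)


Cycle decomposition: (1 6 3) (2 5 4)
Cycle lengths: 3, 3
Order = lcm(3, 3) = 3

ord(σ) = 3


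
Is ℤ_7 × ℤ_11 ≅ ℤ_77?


Comparing ℤ_7 × ℤ_11 and ℤ_77:
gcd(7,11) = 1, so ℤ_7 × ℤ_11 ≅ ℤ_77 (CRT)

Yes, ℤ_7 × ℤ_11 ≅ ℤ_77


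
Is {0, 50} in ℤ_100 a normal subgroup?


H = {0, 50} in ℤ_100
ℤ_100 is abelian; every subgroup of an abelian group is normal

Yes, normal subgroup


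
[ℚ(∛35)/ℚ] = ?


∛35 has minimal polynomial x³ - 35 (irreducible over ℚ since 35 is not a perfect cube)

[ℚ(∛35)/ℚ] = 3


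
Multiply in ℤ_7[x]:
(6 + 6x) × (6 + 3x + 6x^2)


Expand and collect like terms; reduce coefficients mod 7:
x^0: 6·6 = 36 ≡ 1 (mod 7)
x^1: 6·3 + 6·6 = 54 ≡ 5 (mod 7)
x^2: 6·6 + 6·3 = 54 ≡ 5 (mod 7)
x^3: 6·6 = 36 ≡ 1 (mod 7)
Result: 1 + 5x + 5x^2 + x^3

f · g = 1 + 5x + 5x^2 + x^3


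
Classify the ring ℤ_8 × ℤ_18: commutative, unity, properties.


Direct product ring; commutative with unity (1,1); but (1,0)·(0,1) = (0,0) gives zero divisors, so not an integral domain
Commutative: Yes
Integral domain: No
Has unity: Yes

ℤ_8 × ℤ_18: Commutative=Yes, Unity=Yes


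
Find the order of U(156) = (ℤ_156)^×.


U(n) is the group of units mod n; |U(n)| = φ(n)
|U(156)| = φ(156) = 48

|U(156) = (ℤ_156)^×| = 48


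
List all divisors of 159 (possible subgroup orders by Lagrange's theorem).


Lagrange's theorem: |H| divides |G|
|G| = 159
Divisors of 159: 1, 3, 53, 159

Possible subgroup orders: {1, 3, 53, 159}


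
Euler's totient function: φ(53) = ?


Factor n: 53 = 53
φ(n) = n · ∏(1 - 1/p) over distinct primes p | n
φ(53) = 53 · (1 - 1/53) = 52

φ(53) = 52


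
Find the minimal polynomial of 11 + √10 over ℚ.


Let α = 11 + √10. Then α - 11 = √10, so (α - 11)² = 10, giving α² - 22α + 111 = 0. Degree 2 and α ∉ ℚ, so this is the minimal polynomial.

Minimal polynomial: x² - 22x + 111


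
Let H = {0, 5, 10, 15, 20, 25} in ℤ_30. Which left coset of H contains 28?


28 + H = {28 + h (mod 30) : h ∈ H}
28+0=28, 28+5=3, 28+10=8, 28+15=13, 28+20=18, 28+25=23
28 + H = {3, 8, 13, 18, 23, 28} = 3 + H

28 + H = {3, 8, 13, 18, 23, 28}


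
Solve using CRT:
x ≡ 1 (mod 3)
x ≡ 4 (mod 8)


m₁ = 3, m₂ = 8, gcd = 1, so CRT applies. M = m₁·m₂ = 24
Let M₁ = M/m₁ = 8, M₂ = M/m₂ = 3
Find y₁ ≡ M₁⁻¹ (mod m₁): 8⁻¹ ≡ 2 (mod 3)
Find y₂ ≡ M₂⁻¹ (mod m₂): 3⁻¹ ≡ 3 (mod 8)
x = a₁·M₁·y₁ + a₂·M₂·y₂ = 1·8·2 + 4·3·3 = 52
Reduce mod 24: x ≡ 4
Check: 4 mod 3 = 1 ✓, 4 mod 8 = 4 ✓

x ≡ 4 (mod 24)


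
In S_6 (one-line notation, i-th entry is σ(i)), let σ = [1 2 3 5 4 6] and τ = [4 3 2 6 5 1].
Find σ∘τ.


σ∘τ: apply τ first, then σ
1 →τ 4 →σ 5
2 →τ 3 →σ 3
3 →τ 2 →σ 2
4 →τ 6 →σ 6
5 →τ 5 →σ 4
6 →τ 1 →σ 1

σ∘τ = [5 3 2 6 4 1]


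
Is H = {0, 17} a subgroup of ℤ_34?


Subgroup test for H = {0, 17} in (ℤ_34, +):
(1) 0 ∈ H? Yes
(2) Closure: for all a,b ∈ H, (a+b) mod 34 ∈ H? Yes
(3) Inverses: for all a ∈ H, -a mod 34 ∈ H? Yes

Yes, H is a subgroup of ℤ_34


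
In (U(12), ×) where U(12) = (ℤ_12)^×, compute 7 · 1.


Operation: multiplication mod 12
7 · 1 = (a × b) mod 12 with a = 7, b = 1

7 · 1 = 7


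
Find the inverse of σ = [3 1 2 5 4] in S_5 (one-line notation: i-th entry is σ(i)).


To find σ⁻¹, swap domain and range:
σ(1) = 3 → σ⁻¹(3) = 1
σ(2) = 1 → σ⁻¹(1) = 2
σ(3) = 2 → σ⁻¹(2) = 3
σ(4) = 5 → σ⁻¹(5) = 4
σ(5) = 4 → σ⁻¹(4) = 5

σ⁻¹ = [2 3 1 5 4]


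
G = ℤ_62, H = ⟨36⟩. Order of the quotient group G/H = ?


|⟨36⟩| = n / gcd(36, 62) = 62 / 2 = 31
H is normal (ℤ_62 is abelian).
|G/H| = |G| / |H| = 62 / 31 = 2

|G/H| = 2


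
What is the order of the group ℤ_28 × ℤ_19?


|A × B| = |A| · |B|
|ℤ_28 × ℤ_19| = 28 × 19 = 532

|ℤ_28 × ℤ_19| = 532


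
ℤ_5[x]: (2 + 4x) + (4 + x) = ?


Add coefficients mod 5:
x^0: 2 + 4 = 1 (mod 5)
x^1: 4 + 1 = 0 (mod 5)
Result: 1

f + g = 1


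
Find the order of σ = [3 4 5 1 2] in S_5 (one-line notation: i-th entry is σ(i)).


Cycle decomposition: (1 3 5 2 4)
Cycle lengths: 5
Order = lcm(5) = 5

ord(σ) = 5


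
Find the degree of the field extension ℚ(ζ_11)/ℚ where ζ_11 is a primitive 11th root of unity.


[ℚ(ζ_n):ℚ] = deg Φ_n(x) = φ(n). Here φ(11) = 10

[ℚ(ζ_11)/ℚ where ζ_11 is a primitive 11th root of unity] = 10


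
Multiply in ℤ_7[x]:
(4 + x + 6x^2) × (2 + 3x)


Expand and collect like terms; reduce coefficients mod 7:
x^0: 4·2 = 8 ≡ 1 (mod 7)
x^1: 4·3 + 1·2 = 14 ≡ 0 (mod 7)
x^2: 1·3 + 6·2 = 15 ≡ 1 (mod 7)
x^3: 6·3 = 18 ≡ 4 (mod 7)
Result: 1 + x^2 + 4x^3

f · g = 1 + x^2 + 4x^3


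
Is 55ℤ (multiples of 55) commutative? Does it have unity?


55ℤ is a commutative ring under +,× but has no multiplicative identity (1 ∉ 55ℤ); it has no zero divisors, but without unity it is not an integral domain
Commutative: Yes
Integral domain: No
Has unity: No

55ℤ (multiples of 55): Commutative=Yes, Unity=No


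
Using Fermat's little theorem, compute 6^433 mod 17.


Fermat's little theorem: if p is prime and gcd(a,p)=1, then a^(p-1) ≡ 1 (mod p)
p = 17 is prime, gcd(6,17) = 1
Reduce exponent: 433 mod 16 = 1
So 6^433 ≡ 6^1 (mod 17)
6^1 mod 17 = 6

6^433 ≡ 6 (mod 17)


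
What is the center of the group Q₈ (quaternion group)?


Z(G) = {g ∈ G | gx = xg for all x ∈ G}
In Q₈ = {±1, ±i, ±j, ±k}, only ±1 commute with every element

Z(Q₈ (quaternion group)) = {1, -1}


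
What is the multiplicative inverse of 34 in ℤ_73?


Use the extended Euclidean algorithm to write 1 = 34·s + 73·t; then s mod 73 is the inverse.
Euclidean algorithm:
  34 = 0·73 + 34
  73 = 2·34 + 5
  34 = 6·5 + 4
  5 = 1·4 + 1
  4 = 4·1 + 0
gcd(34,73) = 1
Back-substitution gives: 34·(-15) + 73·(7) = 1
So 34⁻¹ ≡ -15 ≡ 58 (mod 73)
Check: 34 × 58 = 1972 ≡ 1 (mod 73) ✓

34⁻¹ ≡ 58 (mod 73)


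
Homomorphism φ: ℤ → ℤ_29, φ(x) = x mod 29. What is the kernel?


Kernel = preimage of identity
ker(φ) = {x ∈ ℤ : x ≡ 0 (mod 29)} = 29ℤ = {0, ±29, ±58, ...}

ker(φ) = 29ℤ


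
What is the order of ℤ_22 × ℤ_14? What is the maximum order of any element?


|ℤ_22 × ℤ_14| = 22 × 14 = 308
Max element order = lcm(22,14) = 154
Cyclic? No (gcd=2)

|ℤ_22×ℤ_14| = 308, max element order = 154


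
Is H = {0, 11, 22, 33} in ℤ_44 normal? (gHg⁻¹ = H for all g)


H = {0, 11, 22, 33} in ℤ_44
ℤ_44 is abelian; every subgroup of an abelian group is normal

Yes, normal subgroup


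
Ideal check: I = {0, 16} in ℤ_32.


Check ideal conditions for I = {0, 16} in ℤ_32:
(1) I is an additive subgroup? Yes
(2) For r ∈ ℤ_32 and a ∈ I: r·a ∈ I? Yes

Yes, I is an ideal of ℤ_32


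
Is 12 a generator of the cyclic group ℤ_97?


g generates ℤ_n iff gcd(g, n) = 1
gcd(12, 97) = 1
Since gcd = 1, 12 is a generator.

Yes, 12 generates ℤ_97


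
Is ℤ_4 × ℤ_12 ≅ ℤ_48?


Comparing ℤ_4 × ℤ_12 and ℤ_48:
gcd(4,12) = 4 ≠ 1. Max element order in ℤ_4×ℤ_12 is lcm(4,12) = 12 < 48, so it has no element of order 48

No, ℤ_4 × ℤ_12 ≇ ℤ_48


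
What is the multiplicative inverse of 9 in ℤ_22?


Use the extended Euclidean algorithm to write 1 = 9·s + 22·t; then s mod 22 is the inverse.
Euclidean algorithm:
  9 = 0·22 + 9
  22 = 2·9 + 4
  9 = 2·4 + 1
  4 = 4·1 + 0
gcd(9,22) = 1
Back-substitution gives: 9·(5) + 22·(-2) = 1
So 9⁻¹ ≡ 5 ≡ 5 (mod 22)
Check: 9 × 5 = 45 ≡ 1 (mod 22) ✓

9⁻¹ ≡ 5 (mod 22)


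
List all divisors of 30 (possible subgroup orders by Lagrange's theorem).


Lagrange's theorem: |H| divides |G|
|G| = 30
Divisors of 30: 1, 2, 3, 5, 6, 10, 15, 30

Possible subgroup orders: {1, 2, 3, 5, 6, 10, 15, 30}


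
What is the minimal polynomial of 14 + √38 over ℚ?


Let α = 14 + √38. Then α - 14 = √38, so (α - 14)² = 38, giving α² - 28α + 158 = 0. Degree 2 and α ∉ ℚ, so this is the minimal polynomial.

Minimal polynomial: x² - 28x + 158


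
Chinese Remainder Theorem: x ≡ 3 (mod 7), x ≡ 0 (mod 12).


m₁ = 7, m₂ = 12, gcd = 1, so CRT applies. M = m₁·m₂ = 84
Let M₁ = M/m₁ = 12, M₂ = M/m₂ = 7
Find y₁ ≡ M₁⁻¹ (mod m₁): 12⁻¹ ≡ 3 (mod 7)
Find y₂ ≡ M₂⁻¹ (mod m₂): 7⁻¹ ≡ 7 (mod 12)
x = a₁·M₁·y₁ + a₂·M₂·y₂ = 3·12·3 + 0·7·7 = 108
Reduce mod 84: x ≡ 24
Check: 24 mod 7 = 3 ✓, 24 mod 12 = 0 ✓

x ≡ 24 (mod 84)


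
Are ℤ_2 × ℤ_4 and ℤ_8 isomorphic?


Comparing ℤ_2 × ℤ_4 and ℤ_8:
gcd(2,4) = 2 ≠ 1. Max element order in ℤ_2×ℤ_4 is lcm(2,4) = 4 < 8, so it has no element of order 8

No, ℤ_2 × ℤ_4 ≇ ℤ_8


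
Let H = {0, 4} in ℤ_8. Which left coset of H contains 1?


1 + H = {1 + h (mod 8) : h ∈ H}
1+0=1, 1+4=5

1 + H = {1, 5}


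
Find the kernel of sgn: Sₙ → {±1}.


Kernel = preimage of identity
ker(sgn) = even permutations = Aₙ

ker(sgn) = Aₙ


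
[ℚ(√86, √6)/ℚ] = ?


[ℚ(√86,√6):ℚ] = [ℚ(√86,√6):ℚ(√86)]·[ℚ(√86):ℚ] = 2·2 = 4

[ℚ(√86, √6)/ℚ] = 4


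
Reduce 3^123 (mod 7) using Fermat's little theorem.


Fermat's little theorem: if p is prime and gcd(a,p)=1, then a^(p-1) ≡ 1 (mod p)
p = 7 is prime, gcd(3,7) = 1
Reduce exponent: 123 mod 6 = 3
So 3^123 ≡ 3^3 (mod 7)
3^3 mod 7 = 6

3^123 ≡ 6 (mod 7)


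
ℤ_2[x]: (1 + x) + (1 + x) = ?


Add coefficients mod 2:
x^0: 1 + 1 = 0 (mod 2)
x^1: 1 + 1 = 0 (mod 2)
Result: 0

f + g = 0


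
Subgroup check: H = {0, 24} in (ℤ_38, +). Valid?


Subgroup test for H = {0, 24} in (ℤ_38, +):
(1) 0 ∈ H? Yes
(2) Closure: for all a,b ∈ H, (a+b) mod 38 ∈ H? No  [counterexample: 24 + 24 = 10 ∉ H]
(3) Inverses: for all a ∈ H, -a mod 38 ∈ H? No

No, H is not a subgroup of ℤ_38


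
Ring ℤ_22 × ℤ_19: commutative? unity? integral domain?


Direct product ring; commutative with unity (1,1); but (1,0)·(0,1) = (0,0) gives zero divisors, so not an integral domain
Commutative: Yes
Integral domain: No
Has unity: Yes

ℤ_22 × ℤ_19: Commutative=Yes, Unity=Yes


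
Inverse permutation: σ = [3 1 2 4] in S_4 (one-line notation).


To find σ⁻¹, swap domain and range:
σ(1) = 3 → σ⁻¹(3) = 1
σ(2) = 1 → σ⁻¹(1) = 2
σ(3) = 2 → σ⁻¹(2) = 3
σ(4) = 4 → σ⁻¹(4) = 4

σ⁻¹ = [2 3 1 4]


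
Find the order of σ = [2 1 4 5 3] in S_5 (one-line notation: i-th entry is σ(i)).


Cycle decomposition: (1 2) (3 4 5)
Cycle lengths: 2, 3
Order = lcm(2, 3) = 6

ord(σ) = 6


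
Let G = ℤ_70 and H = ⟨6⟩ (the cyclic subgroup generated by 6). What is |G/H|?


|⟨6⟩| = n / gcd(6, 70) = 70 / 2 = 35
H is normal (ℤ_70 is abelian).
|G/H| = |G| / |H| = 70 / 35 = 2

|G/H| = 2


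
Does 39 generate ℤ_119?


g generates ℤ_n iff gcd(g, n) = 1
gcd(39, 119) = 1
Since gcd = 1, 39 is a generator.

Yes, 39 generates ℤ_119


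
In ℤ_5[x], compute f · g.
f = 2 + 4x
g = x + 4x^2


Expand and collect like terms; reduce coefficients mod 5:
x^0: 2·0 = 0 ≡ 0 (mod 5)
x^1: 2·1 + 4·0 = 2 ≡ 2 (mod 5)
x^2: 2·4 + 4·1 = 12 ≡ 2 (mod 5)
x^3: 4·4 = 16 ≡ 1 (mod 5)
Result: 2x + 2x^2 + x^3

f · g = 2x + 2x^2 + x^3


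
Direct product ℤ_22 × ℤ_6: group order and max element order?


|ℤ_22 × ℤ_6| = 22 × 6 = 132
Max element order = lcm(22,6) = 66
Cyclic? No (gcd=2)

|ℤ_22×ℤ_6| = 132, max element order = 66


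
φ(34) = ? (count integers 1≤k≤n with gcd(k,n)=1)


Factor n: 34 = 2 × 17
φ(n) = n · ∏(1 - 1/p) over distinct primes p | n
φ(34) = 34 · (1 - 1/2) · (1 - 1/17) = 16

φ(34) = 16


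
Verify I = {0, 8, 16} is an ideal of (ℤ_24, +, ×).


Check ideal conditions for I = {0, 8, 16} in ℤ_24:
(1) I is an additive subgroup? Yes
(2) For r ∈ ℤ_24 and a ∈ I: r·a ∈ I? Yes

Yes, I is an ideal of ℤ_24


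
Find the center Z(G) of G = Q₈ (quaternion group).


Z(G) = {g ∈ G | gx = xg for all x ∈ G}
In Q₈ = {±1, ±i, ±j, ±k}, only ±1 commute with every element

Z(Q₈ (quaternion group)) = {1, -1}


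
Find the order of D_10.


|D_n| = 2n (n rotations and n reflections)
|D_10| = 2×10 = 20

|D_10| = 20


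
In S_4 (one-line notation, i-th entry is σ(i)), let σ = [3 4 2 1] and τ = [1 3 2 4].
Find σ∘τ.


σ∘τ: apply τ first, then σ
1 →τ 1 →σ 3
2 →τ 3 →σ 2
3 →τ 2 →σ 4
4 →τ 4 →σ 1

σ∘τ = [3 2 4 1]


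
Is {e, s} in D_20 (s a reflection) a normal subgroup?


H = {e, s} in D_20 (s a reflection)
r·s·r⁻¹ = sr⁻² ≠ s for n ≥ 3, so {e, s} is not closed under conjugation

No, not a normal subgroup


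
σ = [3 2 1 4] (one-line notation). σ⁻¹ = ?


To find σ⁻¹, swap domain and range:
σ(1) = 3 → σ⁻¹(3) = 1
σ(2) = 2 → σ⁻¹(2) = 2
σ(3) = 1 → σ⁻¹(1) = 3
σ(4) = 4 → σ⁻¹(4) = 4

σ⁻¹ = [3 2 1 4]


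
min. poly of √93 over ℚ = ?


√93 satisfies x² - 93 = 0, irreducible over ℚ since 93 is squarefree

Minimal polynomial: x² - 93


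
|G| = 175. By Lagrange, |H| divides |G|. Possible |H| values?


Lagrange's theorem: |H| divides |G|
|G| = 175
Divisors of 175: 1, 5, 7, 25, 35, 175

Possible subgroup orders: {1, 5, 7, 25, 35, 175}


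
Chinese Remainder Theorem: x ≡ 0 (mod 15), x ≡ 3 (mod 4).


m₁ = 15, m₂ = 4, gcd = 1, so CRT applies. M = m₁·m₂ = 60
Let M₁ = M/m₁ = 4, M₂ = M/m₂ = 15
Find y₁ ≡ M₁⁻¹ (mod m₁): 4⁻¹ ≡ 4 (mod 15)
Find y₂ ≡ M₂⁻¹ (mod m₂): 15⁻¹ ≡ 3 (mod 4)
x = a₁·M₁·y₁ + a₂·M₂·y₂ = 0·4·4 + 3·15·3 = 135
Reduce mod 60: x ≡ 15
Check: 15 mod 15 = 0 ✓, 15 mod 4 = 3 ✓

x ≡ 15 (mod 60)


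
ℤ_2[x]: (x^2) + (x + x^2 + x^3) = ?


Add coefficients mod 2:
x^0: 0 + 0 = 0 (mod 2)
x^1: 0 + 1 = 1 (mod 2)
x^2: 1 + 1 = 0 (mod 2)
x^3: 0 + 1 = 1 (mod 2)
Result: x + x^3

f + g = x + x^3


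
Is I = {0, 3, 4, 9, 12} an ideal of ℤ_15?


Check ideal conditions for I = {0, 3, 4, 9, 12} in ℤ_15:
(1) I is an additive subgroup? No
(2) For r ∈ ℤ_15 and a ∈ I: r·a ∈ I? No  [counterexample: r=2, a=3, r·a mod 15 = 6 ∉ I]

No, I is not an ideal of ℤ_15


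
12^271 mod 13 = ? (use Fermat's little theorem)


Fermat's little theorem: if p is prime and gcd(a,p)=1, then a^(p-1) ≡ 1 (mod p)
p = 13 is prime, gcd(12,13) = 1
Reduce exponent: 271 mod 12 = 7
So 12^271 ≡ 12^7 (mod 13)
12^7 mod 13 = 12

12^271 ≡ 12 (mod 13)


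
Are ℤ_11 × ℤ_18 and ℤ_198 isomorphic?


Comparing ℤ_11 × ℤ_18 and ℤ_198:
gcd(11,18) = 1, so ℤ_11 × ℤ_18 ≅ ℤ_198 (CRT)

Yes, ℤ_11 × ℤ_18 ≅ ℤ_198


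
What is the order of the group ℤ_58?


ℤ_n has n elements.

|ℤ_58| = 58


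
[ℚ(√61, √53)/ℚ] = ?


[ℚ(√61,√53):ℚ] = [ℚ(√61,√53):ℚ(√61)]·[ℚ(√61):ℚ] = 2·2 = 4

[ℚ(√61, √53)/ℚ] = 4


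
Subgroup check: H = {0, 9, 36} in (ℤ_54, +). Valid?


Subgroup test for H = {0, 9, 36} in (ℤ_54, +):
(1) 0 ∈ H? Yes
(2) Closure: for all a,b ∈ H, (a+b) mod 54 ∈ H? No  [counterexample: 9 + 9 = 18 ∉ H]
(3) Inverses: for all a ∈ H, -a mod 54 ∈ H? No

No, H is not a subgroup of ℤ_54


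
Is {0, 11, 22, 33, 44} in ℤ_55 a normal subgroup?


H = {0, 11, 22, 33, 44} in ℤ_55
ℤ_55 is abelian; every subgroup of an abelian group is normal

Yes, normal subgroup


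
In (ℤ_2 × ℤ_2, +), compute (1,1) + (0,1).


Operation: componentwise addition mod (2, 2)
(1,1) + (0,1) = ((a₁+b₁) mod 2, (a₂+b₂) mod 2) with a = (1,1), b = (0,1)

(1,1) + (0,1) = (1,0)


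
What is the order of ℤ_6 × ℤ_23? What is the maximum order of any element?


|ℤ_6 × ℤ_23| = 6 × 23 = 138
Max element order = lcm(6,23) = 138
Cyclic? Yes (gcd=1)

|ℤ_6×ℤ_23| = 138, max element order = 138


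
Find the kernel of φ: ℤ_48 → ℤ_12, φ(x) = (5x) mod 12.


Kernel = preimage of identity
ker(φ) = {x ∈ ℤ_48 : 5x ≡ 0 (mod 12)}. Since 12 | 48, φ is well-defined. The kernel is the cyclic subgroup ⟨12⟩ of ℤ_48 (order 4), i.e. {0, 12, 24, 36}

ker(φ) = {0, 12, 24, 36}


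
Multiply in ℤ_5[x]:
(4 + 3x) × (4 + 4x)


Expand and collect like terms; reduce coefficients mod 5:
x^0: 4·4 = 16 ≡ 1 (mod 5)
x^1: 4·4 + 3·4 = 28 ≡ 3 (mod 5)
x^2: 3·4 = 12 ≡ 2 (mod 5)
Result: 1 + 3x + 2x^2

f · g = 1 + 3x + 2x^2


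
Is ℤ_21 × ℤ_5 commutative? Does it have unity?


Direct product ring; commutative with unity (1,1); but (1,0)·(0,1) = (0,0) gives zero divisors, so not an integral domain
Commutative: Yes
Integral domain: No
Has unity: Yes

ℤ_21 × ℤ_5: Commutative=Yes, Unity=Yes


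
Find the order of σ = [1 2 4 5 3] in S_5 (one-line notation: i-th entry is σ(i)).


Cycle decomposition: (3 4 5)
Cycle lengths: 3
Order = lcm(3) = 3

ord(σ) = 3


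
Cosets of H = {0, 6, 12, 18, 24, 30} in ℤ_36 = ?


H = {0, 6, 12, 18, 24, 30}, |H| = 6
Number of cosets = |G|/|H| = 36/6 = 6
0 + H = {0, 6, 12, 18, 24, 30}
1 + H = {1, 7, 13, 19, 25, 31}
2 + H = {2, 8, 14, 20, 26, 32}
3 + H = {3, 9, 15, 21, 27, 33}
4 + H = {4, 10, 16, 22, 28, 34}
5 + H = {5, 11, 17, 23, 29, 35}

Cosets: 0+H={0,6,12,18,24,30}; 1+H={1,7,13,19,25,31}; 2+H={2,8,14,20,26,32}; 3+H={3,9,15,21,27,33}; 4+H={4,10,16,22,28,34}; 5+H={5,11,17,23,29,35}


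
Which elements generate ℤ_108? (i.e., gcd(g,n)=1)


g generates ℤ_n iff gcd(g,n) = 1
Prime factors of 108: 2, 3
Generators are g ∈ {1,...,107} not divisible by any of these primes.
Generators: {1, 5, 7, 11, 13, 17, 19, 23, 25, 29, 31, 35, 37, 41, 43, 47, 49, 53, 55, 59, 61, 65, 67, 71, 73, 77, 79, 83, 85, 89, 91, 95, 97, 101, 103, 107}
Number of generators = φ(108) = 36

Generators of ℤ_108 = {1, 5, 7, 11, 13, 17, 19, 23, 25, 29, 31, 35, 37, 41, 43, 47, 49, 53, 55, 59, 61, 65, 67, 71, 73, 77, 79, 83, 85, 89, 91, 95, 97, 101, 103, 107}


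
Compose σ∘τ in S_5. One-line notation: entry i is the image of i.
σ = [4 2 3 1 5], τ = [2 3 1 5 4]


σ∘τ: apply τ first, then σ
1 →τ 2 →σ 2
2 →τ 3 →σ 3
3 →τ 1 →σ 4
4 →τ 5 →σ 5
5 →τ 4 →σ 1

σ∘τ = [2 3 4 5 1]


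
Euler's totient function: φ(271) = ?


Factor n: 271 = 271
φ(n) = n · ∏(1 - 1/p) over distinct primes p | n
φ(271) = 271 · (1 - 1/271) = 270

φ(271) = 270


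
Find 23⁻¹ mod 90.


Use the extended Euclidean algorithm to write 1 = 23·s + 90·t; then s mod 90 is the inverse.
Euclidean algorithm:
  23 = 0·90 + 23
  90 = 3·23 + 21
  23 = 1·21 + 2
  21 = 10·2 + 1
  2 = 2·1 + 0
gcd(23,90) = 1
Back-substitution gives: 23·(-43) + 90·(11) = 1
So 23⁻¹ ≡ -43 ≡ 47 (mod 90)
Check: 23 × 47 = 1081 ≡ 1 (mod 90) ✓

23⁻¹ ≡ 47 (mod 90)


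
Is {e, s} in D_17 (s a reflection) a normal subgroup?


H = {e, s} in D_17 (s a reflection)
r·s·r⁻¹ = sr⁻² ≠ s for n ≥ 3, so {e, s} is not closed under conjugation

No, not a normal subgroup


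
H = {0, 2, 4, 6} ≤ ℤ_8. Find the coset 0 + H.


0 + H = {0 + h (mod 8) : h ∈ H}
0+0=0, 0+2=2, 0+4=4, 0+6=6

0 + H = {0, 2, 4, 6}


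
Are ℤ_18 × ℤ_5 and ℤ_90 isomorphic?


Comparing ℤ_18 × ℤ_5 and ℤ_90:
gcd(18,5) = 1, so ℤ_18 × ℤ_5 ≅ ℤ_90 (CRT)

Yes, ℤ_18 × ℤ_5 ≅ ℤ_90


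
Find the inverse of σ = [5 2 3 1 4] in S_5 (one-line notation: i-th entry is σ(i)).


To find σ⁻¹, swap domain and range:
σ(1) = 5 → σ⁻¹(5) = 1
σ(2) = 2 → σ⁻¹(2) = 2
σ(3) = 3 → σ⁻¹(3) = 3
σ(4) = 1 → σ⁻¹(1) = 4
σ(5) = 4 → σ⁻¹(4) = 5

σ⁻¹ = [4 2 3 5 1]


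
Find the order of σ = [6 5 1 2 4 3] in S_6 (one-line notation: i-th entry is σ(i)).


Cycle decomposition: (1 6 3) (2 5 4)
Cycle lengths: 3, 3
Order = lcm(3, 3) = 3

ord(σ) = 3


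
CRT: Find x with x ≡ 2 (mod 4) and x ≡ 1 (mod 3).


m₁ = 4, m₂ = 3, gcd = 1, so CRT applies. M = m₁·m₂ = 12
Let M₁ = M/m₁ = 3, M₂ = M/m₂ = 4
Find y₁ ≡ M₁⁻¹ (mod m₁): 3⁻¹ ≡ 3 (mod 4)
Find y₂ ≡ M₂⁻¹ (mod m₂): 4⁻¹ ≡ 1 (mod 3)
x = a₁·M₁·y₁ + a₂·M₂·y₂ = 2·3·3 + 1·4·1 = 22
Reduce mod 12: x ≡ 10
Check: 10 mod 4 = 2 ✓, 10 mod 3 = 1 ✓

x ≡ 10 (mod 12)


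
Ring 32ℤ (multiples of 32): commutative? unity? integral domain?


32ℤ is a commutative ring under +,× but has no multiplicative identity (1 ∉ 32ℤ); it has no zero divisors, but without unity it is not an integral domain
Commutative: Yes
Integral domain: No
Has unity: No

32ℤ (multiples of 32): Commutative=Yes, Unity=No


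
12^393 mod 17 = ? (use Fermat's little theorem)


Fermat's little theorem: if p is prime and gcd(a,p)=1, then a^(p-1) ≡ 1 (mod p)
p = 17 is prime, gcd(12,17) = 1
Reduce exponent: 393 mod 16 = 9
So 12^393 ≡ 12^9 (mod 17)
12^9 mod 17 = 5

12^393 ≡ 5 (mod 17)


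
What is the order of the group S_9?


|S_n| = n! (number of permutations of n symbols)
|S_9| = 9! = 362880

|S_9| = 362880


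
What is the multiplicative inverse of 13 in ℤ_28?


Use the extended Euclidean algorithm to write 1 = 13·s + 28·t; then s mod 28 is the inverse.
Euclidean algorithm:
  13 = 0·28 + 13
  28 = 2·13 + 2
  13 = 6·2 + 1
  2 = 2·1 + 0
gcd(13,28) = 1
Back-substitution gives: 13·(13) + 28·(-6) = 1
So 13⁻¹ ≡ 13 ≡ 13 (mod 28)
Check: 13 × 13 = 169 ≡ 1 (mod 28) ✓

13⁻¹ ≡ 13 (mod 28)


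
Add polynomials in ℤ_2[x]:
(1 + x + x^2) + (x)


Add coefficients mod 2:
x^0: 1 + 0 = 1 (mod 2)
x^1: 1 + 1 = 0 (mod 2)
x^2: 1 + 0 = 1 (mod 2)
Result: 1 + x^2

f + g = 1 + x^2


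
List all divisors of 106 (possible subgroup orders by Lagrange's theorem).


Lagrange's theorem: |H| divides |G|
|G| = 106
Divisors of 106: 1, 2, 53, 106

Possible subgroup orders: {1, 2, 53, 106}


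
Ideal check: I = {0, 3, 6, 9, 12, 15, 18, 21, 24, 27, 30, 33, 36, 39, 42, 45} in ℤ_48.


Check ideal conditions for I = {0, 3, 6, 9, 12, 15, 18, 21, 24, 27, 30, 33, 36, 39, 42, 45} in ℤ_48:
(1) I is an additive subgroup? Yes
(2) For r ∈ ℤ_48 and a ∈ I: r·a ∈ I? Yes

Yes, I is an ideal of ℤ_48


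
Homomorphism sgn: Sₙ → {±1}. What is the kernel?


Kernel = preimage of identity
ker(sgn) = even permutations = Aₙ

ker(sgn) = Aₙ


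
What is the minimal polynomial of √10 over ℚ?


√10 satisfies x² - 10 = 0, irreducible over ℚ since 10 is squarefree

Minimal polynomial: x² - 10


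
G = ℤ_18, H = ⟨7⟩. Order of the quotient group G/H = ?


|⟨7⟩| = n / gcd(7, 18) = 18 / 1 = 18
H is normal (ℤ_18 is abelian).
|G/H| = |G| / |H| = 18 / 18 = 1

|G/H| = 1


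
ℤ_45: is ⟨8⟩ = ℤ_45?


g generates ℤ_n iff gcd(g, n) = 1
gcd(8, 45) = 1
Since gcd = 1, 8 is a generator.

Yes, 8 generates ℤ_45


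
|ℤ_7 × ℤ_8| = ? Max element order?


|ℤ_7 × ℤ_8| = 7 × 8 = 56
Max element order = lcm(7,8) = 56
Cyclic? Yes (gcd=1)

|ℤ_7×ℤ_8| = 56, max element order = 56


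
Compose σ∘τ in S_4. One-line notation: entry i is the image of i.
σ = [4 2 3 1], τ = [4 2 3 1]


σ∘τ: apply τ first, then σ
1 →τ 4 →σ 1
2 →τ 2 →σ 2
3 →τ 3 →σ 3
4 →τ 1 →σ 4

σ∘τ = [1 2 3 4]


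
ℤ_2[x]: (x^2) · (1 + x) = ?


Expand and collect like terms; reduce coefficients mod 2:
x^0: 0·1 = 0 ≡ 0 (mod 2)
x^1: 0·1 + 0·1 = 0 ≡ 0 (mod 2)
x^2: 0·1 + 1·1 = 1 ≡ 1 (mod 2)
x^3: 1·1 = 1 ≡ 1 (mod 2)
Result: x^2 + x^3

f · g = x^2 + x^3


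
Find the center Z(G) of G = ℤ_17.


Z(G) = {g ∈ G | gx = xg for all x ∈ G}
ℤ_17 is abelian, so Z(G) = G

Z(ℤ_17) = ℤ_17


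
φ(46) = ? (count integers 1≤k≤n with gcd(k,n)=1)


Factor n: 46 = 2 × 23
φ(n) = n · ∏(1 - 1/p) over distinct primes p | n
φ(46) = 46 · (1 - 1/2) · (1 - 1/23) = 22

φ(46) = 22


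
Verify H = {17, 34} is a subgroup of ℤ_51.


Subgroup test for H = {17, 34} in (ℤ_51, +):
(1) 0 ∈ H? No
(2) Closure: for all a,b ∈ H, (a+b) mod 51 ∈ H? No  [counterexample: 17 + 34 = 0 ∉ H]
(3) Inverses: for all a ∈ H, -a mod 51 ∈ H? Yes

No, H is not a subgroup of ℤ_51


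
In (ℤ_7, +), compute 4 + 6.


Operation: addition mod 7
4 + 6 = (a + b) mod 7 with a = 4, b = 6

4 + 6 = 3


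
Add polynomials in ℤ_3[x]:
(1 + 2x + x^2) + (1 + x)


Add coefficients mod 3:
x^0: 1 + 1 = 2 (mod 3)
x^1: 2 + 1 = 0 (mod 3)
x^2: 1 + 0 = 1 (mod 3)
Result: 2 + x^2

f + g = 2 + x^2


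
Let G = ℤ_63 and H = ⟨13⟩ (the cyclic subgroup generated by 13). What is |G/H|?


|⟨13⟩| = n / gcd(13, 63) = 63 / 1 = 63
H is normal (ℤ_63 is abelian).
|G/H| = |G| / |H| = 63 / 63 = 1

|G/H| = 1


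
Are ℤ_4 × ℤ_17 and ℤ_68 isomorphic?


Comparing ℤ_4 × ℤ_17 and ℤ_68:
gcd(4,17) = 1, so ℤ_4 × ℤ_17 ≅ ℤ_68 (CRT)

Yes, ℤ_4 × ℤ_17 ≅ ℤ_68


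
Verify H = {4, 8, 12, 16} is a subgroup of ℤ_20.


Subgroup test for H = {4, 8, 12, 16} in (ℤ_20, +):
(1) 0 ∈ H? No
(2) Closure: for all a,b ∈ H, (a+b) mod 20 ∈ H? No  [counterexample: 4 + 16 = 0 ∉ H]
(3) Inverses: for all a ∈ H, -a mod 20 ∈ H? Yes

No, H is not a subgroup of ℤ_20


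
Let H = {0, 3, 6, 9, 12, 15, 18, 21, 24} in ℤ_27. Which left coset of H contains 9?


9 + H = {9 + h (mod 27) : h ∈ H}
9+0=9, 9+3=12, 9+6=15, 9+9=18, 9+12=21, 9+15=24, 9+18=0, 9+21=3, 9+24=6
9 + H = {0, 3, 6, 9, 12, 15, 18, 21, 24} = 0 + H

9 + H = {0, 3, 6, 9, 12, 15, 18, 21, 24}


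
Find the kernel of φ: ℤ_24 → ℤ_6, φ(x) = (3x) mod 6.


Kernel = preimage of identity
ker(φ) = {x ∈ ℤ_24 : 3x ≡ 0 (mod 6)}. Since 6 | 24, φ is well-defined. The kernel is the cyclic subgroup ⟨2⟩ of ℤ_24 (order 12), i.e. {0, 2, 4, 6, 8, 10, 12, 14, 16, 18, 20, 22}

ker(φ) = {0, 2, 4, 6, 8, 10, 12, 14, 16, 18, 20, 22}


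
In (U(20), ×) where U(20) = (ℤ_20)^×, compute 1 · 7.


Operation: multiplication mod 20
1 · 7 = (a × b) mod 20 with a = 1, b = 7

1 · 7 = 7


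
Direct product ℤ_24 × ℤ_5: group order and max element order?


|ℤ_24 × ℤ_5| = 24 × 5 = 120
Max element order = lcm(24,5) = 120
Cyclic? Yes (gcd=1)

|ℤ_24×ℤ_5| = 120, max element order = 120


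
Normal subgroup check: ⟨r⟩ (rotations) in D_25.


H = ⟨r⟩ (rotations) in D_25
The rotation subgroup ⟨r⟩ has index 2 in D_25, so it is normal

Yes, normal subgroup


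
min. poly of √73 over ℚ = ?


√73 satisfies x² - 73 = 0, irreducible over ℚ since 73 is squarefree

Minimal polynomial: x² - 73


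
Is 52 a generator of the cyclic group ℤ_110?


g generates ℤ_n iff gcd(g, n) = 1
gcd(52, 110) = 2
Since gcd = 2 ≠ 1, ⟨52⟩ has order 55 < 110, so 52 is not a generator.

No, 52 does not generate ℤ_110


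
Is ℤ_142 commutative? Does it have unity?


ℤ_142 is a commutative ring with unity 1; 142 = 2×71 is composite, so 2·71 ≡ 0 gives zero divisors (not an integral domain)
Commutative: Yes
Integral domain: No
Has unity: Yes

ℤ_142: Commutative=Yes, Unity=Yes


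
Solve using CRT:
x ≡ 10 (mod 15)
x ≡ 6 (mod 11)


m₁ = 15, m₂ = 11, gcd = 1, so CRT applies. M = m₁·m₂ = 165
Let M₁ = M/m₁ = 11, M₂ = M/m₂ = 15
Find y₁ ≡ M₁⁻¹ (mod m₁): 11⁻¹ ≡ 11 (mod 15)
Find y₂ ≡ M₂⁻¹ (mod m₂): 15⁻¹ ≡ 3 (mod 11)
x = a₁·M₁·y₁ + a₂·M₂·y₂ = 10·11·11 + 6·15·3 = 1480
Reduce mod 165: x ≡ 160
Check: 160 mod 15 = 10 ✓, 160 mod 11 = 6 ✓

x ≡ 160 (mod 165)


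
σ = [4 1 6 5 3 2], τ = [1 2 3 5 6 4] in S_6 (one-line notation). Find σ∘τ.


σ∘τ: apply τ first, then σ
1 →τ 1 →σ 4
2 →τ 2 →σ 1
3 →τ 3 →σ 6
4 →τ 5 →σ 3
5 →τ 6 →σ 2
6 →τ 4 →σ 5

σ∘τ = [4 1 6 3 2 5]


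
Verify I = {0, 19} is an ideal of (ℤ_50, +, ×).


Check ideal conditions for I = {0, 19} in ℤ_50:
(1) I is an additive subgroup? No
(2) For r ∈ ℤ_50 and a ∈ I: r·a ∈ I? No  [counterexample: r=2, a=19, r·a mod 50 = 38 ∉ I]

No, I is not an ideal of ℤ_50


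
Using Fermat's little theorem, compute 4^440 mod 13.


Fermat's little theorem: if p is prime and gcd(a,p)=1, then a^(p-1) ≡ 1 (mod p)
p = 13 is prime, gcd(4,13) = 1
Reduce exponent: 440 mod 12 = 8
So 4^440 ≡ 4^8 (mod 13)
4^8 mod 13 = 3

4^440 ≡ 3 (mod 13)


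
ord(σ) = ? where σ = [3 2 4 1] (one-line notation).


Cycle decomposition: (1 3 4)
Cycle lengths: 3
Order = lcm(3) = 3

ord(σ) = 3


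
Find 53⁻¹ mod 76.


Use the extended Euclidean algorithm to write 1 = 53·s + 76·t; then s mod 76 is the inverse.
Euclidean algorithm:
  53 = 0·76 + 53
  76 = 1·53 + 23
  53 = 2·23 + 7
  23 = 3·7 + 2
  7 = 3·2 + 1
  2 = 2·1 + 0
gcd(53,76) = 1
Back-substitution gives: 53·(33) + 76·(-23) = 1
So 53⁻¹ ≡ 33 ≡ 33 (mod 76)
Check: 53 × 33 = 1749 ≡ 1 (mod 76) ✓

53⁻¹ ≡ 33 (mod 76)


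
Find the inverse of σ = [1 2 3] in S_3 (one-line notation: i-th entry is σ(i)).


To find σ⁻¹, swap domain and range:
σ(1) = 1 → σ⁻¹(1) = 1
σ(2) = 2 → σ⁻¹(2) = 2
σ(3) = 3 → σ⁻¹(3) = 3

σ⁻¹ = [1 2 3]


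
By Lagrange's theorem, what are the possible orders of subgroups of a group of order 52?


Lagrange's theorem: |H| divides |G|
|G| = 52
Divisors of 52: 1, 2, 4, 13, 26, 52

Possible subgroup orders: {1, 2, 4, 13, 26, 52}


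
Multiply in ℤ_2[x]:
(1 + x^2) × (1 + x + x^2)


Expand and collect like terms; reduce coefficients mod 2:
x^0: 1·1 = 1 ≡ 1 (mod 2)
x^1: 1·1 + 0·1 = 1 ≡ 1 (mod 2)
x^2: 1·1 + 0·1 + 1·1 = 2 ≡ 0 (mod 2)
x^3: 0·1 + 1·1 = 1 ≡ 1 (mod 2)
x^4: 1·1 = 1 ≡ 1 (mod 2)
Result: 1 + x + x^3 + x^4

f · g = 1 + x + x^3 + x^4


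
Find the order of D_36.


|D_n| = 2n (n rotations and n reflections)
|D_36| = 2×36 = 72

|D_36| = 72


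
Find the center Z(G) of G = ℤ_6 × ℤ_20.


Z(G) = {g ∈ G | gx = xg for all x ∈ G}
Direct product of abelian groups is abelian, so Z(G) = G

Z(ℤ_6 × ℤ_20) = ℤ_6 × ℤ_20


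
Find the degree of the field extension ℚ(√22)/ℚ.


√22 has minimal polynomial x² - 22 (irreducible over ℚ since 22 is squarefree)

[ℚ(√22)/ℚ] = 2


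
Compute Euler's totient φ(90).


Factor n: 90 = 2 × 3^2 × 5
φ(n) = n · ∏(1 - 1/p) over distinct primes p | n
φ(90) = 90 · (1 - 1/2) · (1 - 1/3) · (1 - 1/5) = 24

φ(90) = 24


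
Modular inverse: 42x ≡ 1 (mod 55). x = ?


Use the extended Euclidean algorithm to write 1 = 42·s + 55·t; then s mod 55 is the inverse.
Euclidean algorithm:
  42 = 0·55 + 42
  55 = 1·42 + 13
  42 = 3·13 + 3
  13 = 4·3 + 1
  3 = 3·1 + 0
gcd(42,55) = 1
Back-substitution gives: 42·(-17) + 55·(13) = 1
So 42⁻¹ ≡ -17 ≡ 38 (mod 55)
Check: 42 × 38 = 1596 ≡ 1 (mod 55) ✓

42⁻¹ ≡ 38 (mod 55)


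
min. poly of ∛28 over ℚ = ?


∛28 satisfies x³ - 28 = 0, irreducible over ℚ (no rational root; 28 is not a perfect cube)

Minimal polynomial: x³ - 28


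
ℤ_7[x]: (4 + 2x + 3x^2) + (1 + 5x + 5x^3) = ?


Add coefficients mod 7:
x^0: 4 + 1 = 5 (mod 7)
x^1: 2 + 5 = 0 (mod 7)
x^2: 3 + 0 = 3 (mod 7)
x^3: 0 + 5 = 5 (mod 7)
Result: 5 + 3x^2 + 5x^3

f + g = 5 + 3x^2 + 5x^3


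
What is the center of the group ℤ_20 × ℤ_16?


Z(G) = {g ∈ G | gx = xg for all x ∈ G}
Direct product of abelian groups is abelian, so Z(G) = G

Z(ℤ_20 × ℤ_16) = ℤ_20 × ℤ_16


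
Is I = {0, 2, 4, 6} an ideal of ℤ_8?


Check ideal conditions for I = {0, 2, 4, 6} in ℤ_8:
(1) I is an additive subgroup? Yes
(2) For r ∈ ℤ_8 and a ∈ I: r·a ∈ I? Yes

Yes, I is an ideal of ℤ_8


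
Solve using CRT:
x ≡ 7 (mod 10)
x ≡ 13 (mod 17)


m₁ = 10, m₂ = 17, gcd = 1, so CRT applies. M = m₁·m₂ = 170
Let M₁ = M/m₁ = 17, M₂ = M/m₂ = 10
Find y₁ ≡ M₁⁻¹ (mod m₁): 17⁻¹ ≡ 3 (mod 10)
Find y₂ ≡ M₂⁻¹ (mod m₂): 10⁻¹ ≡ 12 (mod 17)
x = a₁·M₁·y₁ + a₂·M₂·y₂ = 7·17·3 + 13·10·12 = 1917
Reduce mod 170: x ≡ 47
Check: 47 mod 10 = 7 ✓, 47 mod 17 = 13 ✓

x ≡ 47 (mod 170)


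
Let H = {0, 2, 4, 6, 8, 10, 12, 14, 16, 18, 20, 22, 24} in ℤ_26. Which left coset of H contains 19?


19 + H = {19 + h (mod 26) : h ∈ H}
19+0=19, 19+2=21, 19+4=23, 19+6=25, 19+8=1, 19+10=3, 19+12=5, 19+14=7, 19+16=9, 19+18=11, 19+20=13, 19+22=15, 19+24=17
19 + H = {1, 3, 5, 7, 9, 11, 13, 15, 17, 19, 21, 23, 25} = 1 + H

19 + H = {1, 3, 5, 7, 9, 11, 13, 15, 17, 19, 21, 23, 25}


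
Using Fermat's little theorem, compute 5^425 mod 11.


Fermat's little theorem: if p is prime and gcd(a,p)=1, then a^(p-1) ≡ 1 (mod p)
p = 11 is prime, gcd(5,11) = 1
Reduce exponent: 425 mod 10 = 5
So 5^425 ≡ 5^5 (mod 11)
5^5 mod 11 = 1

5^425 ≡ 1 (mod 11)


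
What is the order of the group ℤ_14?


ℤ_n has n elements.

|ℤ_14| = 14


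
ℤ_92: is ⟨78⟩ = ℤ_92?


g generates ℤ_n iff gcd(g, n) = 1
gcd(78, 92) = 2
Since gcd = 2 ≠ 1, ⟨78⟩ has order 46 < 92, so 78 is not a generator.

No, 78 does not generate ℤ_92


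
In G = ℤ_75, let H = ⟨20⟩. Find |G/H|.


|⟨20⟩| = n / gcd(20, 75) = 75 / 5 = 15
H is normal (ℤ_75 is abelian).
|G/H| = |G| / |H| = 75 / 15 = 5

|G/H| = 5


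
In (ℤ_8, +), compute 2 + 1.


Operation: addition mod 8
2 + 1 = (a + b) mod 8 with a = 2, b = 1

2 + 1 = 3


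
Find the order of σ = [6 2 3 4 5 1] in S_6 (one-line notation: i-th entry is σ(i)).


Cycle decomposition: (1 6)
Cycle lengths: 2
Order = lcm(2) = 2

ord(σ) = 2
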